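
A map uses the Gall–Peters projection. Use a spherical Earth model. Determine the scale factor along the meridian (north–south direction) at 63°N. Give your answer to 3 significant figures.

Gall–Peters is a cylindrical equal-area projection with standard parallels at ±45°. A cylindrical equal-area projection with standard parallel φ₀ has meridian scale h = cos φ / cos φ₀ and parallel scale k = cos φ₀ / cos φ (so areas are preserved, h·k = 1).
h = cos 63° / cos 45° = 0.4540/0.7071 = 0.6420.

0.642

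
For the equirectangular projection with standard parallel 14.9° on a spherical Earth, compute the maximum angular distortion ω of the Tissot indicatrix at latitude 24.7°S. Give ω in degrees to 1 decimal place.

In the equirectangular projection with standard parallel φ₀ = 14.9° (x = Rλ cos φ₀, y = Rφ), meridians are true-scale (h = 1) and the parallel scale is k = cos φ₀ / cos φ.
At 24.7°: h = 1.000, k = 1.064; principal scales a = 1.064, b = 1.000.
sin(ω/2) = (a − b)/(a + b) = 0.06370/2.064 = 0.03086, so ω = 2 arcsin(0.03086) ≈ 3.5°.

3.5°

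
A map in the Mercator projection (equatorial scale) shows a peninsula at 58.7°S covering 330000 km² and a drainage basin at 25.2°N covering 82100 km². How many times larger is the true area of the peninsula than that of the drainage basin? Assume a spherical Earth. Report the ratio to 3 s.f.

Since Mercator area scale is 1/cos²φ, the true area equals the apparent area multiplied by cos²φ.
True area of peninsula: 330000 × cos²(58.7°) = 330000 × 0.2699 = 89070 km².
True area of drainage basin: 82100 × cos²(25.2°) = 82100 × 0.8187 = 67220 km².
Ratio = 89070 / 67220 ≈ 1.33.

1.33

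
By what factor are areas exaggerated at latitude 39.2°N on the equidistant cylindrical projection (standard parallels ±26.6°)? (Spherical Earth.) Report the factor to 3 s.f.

The equidistant cylindrical projection with φ₀ = 26.6° has h = 1 (meridians true) and k = cos φ₀ / cos φ along parallels.
Areal scale = h·k = 1 × cos φ₀ / cos φ; at 39.2°, h = 1.000, k = 1.154, so h·k = 1.154.

1.15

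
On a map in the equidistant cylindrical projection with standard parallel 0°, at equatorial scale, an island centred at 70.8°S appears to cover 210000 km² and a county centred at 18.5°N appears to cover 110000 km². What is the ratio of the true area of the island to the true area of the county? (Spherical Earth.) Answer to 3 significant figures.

0.662

On the plate carrée, areal scale = h·k = 1 × sec φ, so true area = apparent × cos φ.
True area of island: 210000 × cos(70.8°) = 210000 × 0.3289 = 69060 km².
True area of county: 110000 × cos(18.5°) = 110000 × 0.9483 = 104300 km².
Ratio = 69060 / 104300 ≈ 0.662.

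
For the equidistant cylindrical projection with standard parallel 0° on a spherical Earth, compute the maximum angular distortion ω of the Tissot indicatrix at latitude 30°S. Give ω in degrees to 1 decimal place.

Plate carrée maps x = Rλ, y = Rφ. The meridian scale is h = 1 and the parallel scale is k = 1/cos φ = sec φ.
At 30°: h = 1.000, k = 1.155; principal scales a = 1.155, b = 1.000.
sin(ω/2) = (a − b)/(a + b) = 0.1547/2.155 = 0.07180, so ω = 2 arcsin(0.07180) ≈ 8.2°.

8.2°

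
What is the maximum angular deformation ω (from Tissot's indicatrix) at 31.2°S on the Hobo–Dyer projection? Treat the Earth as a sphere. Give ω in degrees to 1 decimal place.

8.6°

Hobo–Dyer is a cylindrical equal-area projection with standard parallels at ±37.5°. A cylindrical equal-area projection with standard parallel φ₀ has meridian scale h = cos φ / cos φ₀ and parallel scale k = cos φ₀ / cos φ (so areas are preserved, h·k = 1).
At 31.2°: h = 1.078, k = 0.9275; principal scales a = 1.078, b = 0.9275.
sin(ω/2) = (a − b)/(a + b) = 0.1507/2.006 = 0.07512, so ω = 2 arcsin(0.07512) ≈ 8.6°.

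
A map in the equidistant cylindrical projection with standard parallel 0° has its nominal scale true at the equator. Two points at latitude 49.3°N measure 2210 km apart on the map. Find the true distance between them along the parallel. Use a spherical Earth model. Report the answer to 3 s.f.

For the equirectangular projection with φ₀ = 0 (plate carrée), h = 1 along meridians and k = sec φ along parallels.
Along the parallel at 49.3°, map distances are exaggerated by k = sec 49.3° = 1.534.
True distance = 2210 / 1.534 = 2210 × cos 49.3° ≈ 1440 km.

1440 km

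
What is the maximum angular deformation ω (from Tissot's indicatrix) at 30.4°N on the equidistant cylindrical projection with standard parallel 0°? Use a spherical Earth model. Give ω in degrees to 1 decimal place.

In the plate carrée (x = Rλ, y = Rφ), meridians are true-scale (h = 1) and parallels are stretched by k = sec φ.
At 30.4°: h = 1.000, k = 1.159; principal scales a = 1.159, b = 1.000.
sin(ω/2) = (a − b)/(a + b) = 0.1594/2.159 = 0.07382, so ω = 2 arcsin(0.07382) ≈ 8.5°.

8.5°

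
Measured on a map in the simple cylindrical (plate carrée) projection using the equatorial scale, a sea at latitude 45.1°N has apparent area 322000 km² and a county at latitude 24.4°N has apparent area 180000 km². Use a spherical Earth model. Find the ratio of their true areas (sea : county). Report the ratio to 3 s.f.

1.39

On the plate carrée, areal scale = h·k = 1 × sec φ, so true area = apparent × cos φ.
True area of sea: 322000 × cos(45.1°) = 322000 × 0.7059 = 227300 km².
True area of county: 180000 × cos(24.4°) = 180000 × 0.9107 = 163900 km².
Ratio = 227300 / 163900 ≈ 1.39.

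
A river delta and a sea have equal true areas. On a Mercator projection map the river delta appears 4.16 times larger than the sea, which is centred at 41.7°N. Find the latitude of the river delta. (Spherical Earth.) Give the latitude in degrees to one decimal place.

For equal true areas on Mercator, apparent areas scale as sec²φ, so the ratio is cos²φ₂ / cos²φ₁.
cos²φ₂ / cos²φ₁ = 4.16  ⇒  cos φ₁ = cos 41.7° / √4.16 = 0.7466/2.040 = 0.3661.
φ₁ = arccos(0.3661) ≈ 68.5°.

68.5°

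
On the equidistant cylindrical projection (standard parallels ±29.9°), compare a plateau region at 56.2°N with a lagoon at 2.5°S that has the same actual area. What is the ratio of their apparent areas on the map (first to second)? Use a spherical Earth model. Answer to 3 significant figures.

1.80

In the equirectangular projection with standard parallel φ₀ = 29.9° (x = Rλ cos φ₀, y = Rφ), meridians are true-scale (h = 1) and the parallel scale is k = cos φ₀ / cos φ.
Areal scale at 56.2°: h·k = 1.000 × 1.558 = 1.558.
Areal scale at 2.5°: h·k = 1.000 × 0.8677 = 0.8677.
Ratio = 1.558/0.8677 ≈ 1.80.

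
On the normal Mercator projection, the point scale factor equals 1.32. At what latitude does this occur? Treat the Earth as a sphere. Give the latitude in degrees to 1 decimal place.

40.7°

Mercator scale is k = sec φ = 1/cos φ.
1/cos φ = 1.32  ⇒  cos φ = 0.7576  ⇒  φ = arccos(0.7576) ≈ 40.7°.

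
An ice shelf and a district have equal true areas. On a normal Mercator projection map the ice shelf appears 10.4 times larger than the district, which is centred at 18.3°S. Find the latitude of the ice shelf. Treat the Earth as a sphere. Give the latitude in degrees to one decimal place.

72.9°

For equal true areas on Mercator, apparent areas scale as sec²φ, so the ratio is cos²φ₂ / cos²φ₁.
cos²φ₂ / cos²φ₁ = 10.4  ⇒  cos φ₁ = cos 18.3° / √10.4 = 0.9494/3.225 = 0.2944.
φ₁ = arccos(0.2944) ≈ 72.9°.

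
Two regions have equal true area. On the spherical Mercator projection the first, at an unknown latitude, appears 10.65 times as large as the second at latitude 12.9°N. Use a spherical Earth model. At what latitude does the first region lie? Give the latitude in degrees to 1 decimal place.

72.6°

For equal true areas on Mercator, apparent areas scale as sec²φ, so the ratio is cos²φ₂ / cos²φ₁.
cos²φ₂ / cos²φ₁ = 10.65  ⇒  cos φ₁ = cos 12.9° / √10.65 = 0.9748/3.263 = 0.2987.
φ₁ = arccos(0.2987) ≈ 72.6°.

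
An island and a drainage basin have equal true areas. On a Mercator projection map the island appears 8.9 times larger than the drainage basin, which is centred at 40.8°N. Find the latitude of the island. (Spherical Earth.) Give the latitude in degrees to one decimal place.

75.3°

For equal true areas on Mercator, apparent areas scale as sec²φ, so the ratio is cos²φ₂ / cos²φ₁.
cos²φ₂ / cos²φ₁ = 8.9  ⇒  cos φ₁ = cos 40.8° / √8.9 = 0.7570/2.983 = 0.2537.
φ₁ = arccos(0.2537) ≈ 75.3°.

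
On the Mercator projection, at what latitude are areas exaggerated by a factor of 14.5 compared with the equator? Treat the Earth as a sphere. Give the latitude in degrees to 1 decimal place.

Mercator areal scale is sec²φ.
sec²φ = 14.5  ⇒  cos²φ = 0.06897  ⇒  cos φ = 0.2626.
φ = arccos(0.2626) ≈ 74.8°.

74.8°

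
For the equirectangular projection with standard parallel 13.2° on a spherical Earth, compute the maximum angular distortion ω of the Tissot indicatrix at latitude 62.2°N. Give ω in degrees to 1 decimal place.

In the equirectangular projection with standard parallel φ₀ = 13.2° (x = Rλ cos φ₀, y = Rφ), meridians are true-scale (h = 1) and the parallel scale is k = cos φ₀ / cos φ.
At 62.2°: h = 1.000, k = 2.087; principal scales a = 2.087, b = 1.000.
sin(ω/2) = (a − b)/(a + b) = 1.087/3.087 = 0.3522, so ω = 2 arcsin(0.3522) ≈ 41.2°.

41.2°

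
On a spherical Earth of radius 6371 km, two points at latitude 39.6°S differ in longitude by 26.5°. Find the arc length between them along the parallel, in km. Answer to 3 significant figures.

Arc length along a parallel = R cos φ · Δλ (with Δλ in radians).
= 6371 × cos 39.6° × (26.5° × π/180) = 6371 × 0.7705 × 0.4625 ≈ 2270 km.

2270 km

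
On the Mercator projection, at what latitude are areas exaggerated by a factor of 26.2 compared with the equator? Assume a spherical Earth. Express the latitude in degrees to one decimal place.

Mercator areal scale is sec²φ.
sec²φ = 26.2  ⇒  cos²φ = 0.03817  ⇒  cos φ = 0.1954.
φ = arccos(0.1954) ≈ 78.7°.

78.7°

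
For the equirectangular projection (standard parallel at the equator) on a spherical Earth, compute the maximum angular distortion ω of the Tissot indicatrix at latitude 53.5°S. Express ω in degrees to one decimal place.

In the plate carrée (x = Rλ, y = Rφ), meridians are true-scale (h = 1) and parallels are stretched by k = sec φ.
At 53.5°: h = 1.000, k = 1.681; principal scales a = 1.681, b = 1.000.
sin(ω/2) = (a − b)/(a + b) = 0.6812/2.681 = 0.2541, so ω = 2 arcsin(0.2541) ≈ 29.4°.

29.4°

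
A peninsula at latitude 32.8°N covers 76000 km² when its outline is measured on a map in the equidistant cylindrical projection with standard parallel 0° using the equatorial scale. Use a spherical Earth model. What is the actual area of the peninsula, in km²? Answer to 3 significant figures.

In the plate carrée (x = Rλ, y = Rφ), meridians are true-scale (h = 1) and parallels are stretched by k = sec φ.
Areal scale = h·k = 1 × sec φ; at 32.8°, h = 1.000, k = 1.190, so h·k = 1.190.
True area = apparent / (areal scale) = 76000 / 1.190 ≈ 63900 km².

63900 km²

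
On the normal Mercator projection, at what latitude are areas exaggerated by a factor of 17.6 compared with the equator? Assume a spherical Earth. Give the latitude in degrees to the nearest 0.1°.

76.2°

Mercator areal scale is sec²φ.
sec²φ = 17.6  ⇒  cos²φ = 0.05682  ⇒  cos φ = 0.2384.
φ = arccos(0.2384) ≈ 76.2°.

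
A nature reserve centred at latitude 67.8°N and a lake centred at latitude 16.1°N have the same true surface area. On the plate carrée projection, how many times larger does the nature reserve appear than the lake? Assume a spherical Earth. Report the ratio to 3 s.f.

In the plate carrée (x = Rλ, y = Rφ), meridians are true-scale (h = 1) and parallels are stretched by k = sec φ.
Areal scale at 67.8°: h·k = 1.000 × 2.647 = 2.647.
Areal scale at 16.1°: h·k = 1.000 × 1.041 = 1.041.
Ratio = 2.647/1.041 ≈ 2.54.

2.54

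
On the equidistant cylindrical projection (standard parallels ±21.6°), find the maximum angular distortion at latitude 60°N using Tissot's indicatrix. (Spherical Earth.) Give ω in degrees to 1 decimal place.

35.0°

The equidistant cylindrical projection with φ₀ = 21.6° has h = 1 (meridians true) and k = cos φ₀ / cos φ along parallels.
At 60°: h = 1.000, k = 1.860; principal scales a = 1.860, b = 1.000.
sin(ω/2) = (a − b)/(a + b) = 0.8596/2.860 = 0.3006, so ω = 2 arcsin(0.3006) ≈ 35.0°.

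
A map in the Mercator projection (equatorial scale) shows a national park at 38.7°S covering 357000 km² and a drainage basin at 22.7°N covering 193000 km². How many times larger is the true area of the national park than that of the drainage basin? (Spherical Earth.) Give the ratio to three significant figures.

On Mercator the areal scale is sec²φ, so true area = apparent × cos²φ.
True area of national park: 357000 × cos²(38.7°) = 357000 × 0.6091 = 217400 km².
True area of drainage basin: 193000 × cos²(22.7°) = 193000 × 0.8511 = 164300 km².
Ratio = 217400 / 164300 ≈ 1.32.

1.32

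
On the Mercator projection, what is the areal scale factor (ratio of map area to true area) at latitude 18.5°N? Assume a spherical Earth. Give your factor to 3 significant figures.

For Mercator, h = k = sec φ (a conformal cylindrical projection has a single point scale, 1/cos φ).
Areal scale = k² = sec²φ = 1/cos²(18.5°) = 1/0.9483² = 1.112.

1.11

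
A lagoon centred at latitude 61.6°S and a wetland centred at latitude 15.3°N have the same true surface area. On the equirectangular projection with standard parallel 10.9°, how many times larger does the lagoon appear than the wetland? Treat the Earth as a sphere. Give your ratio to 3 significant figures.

With standard parallel φ₀ = 10.9°, the equirectangular projection gives x = Rλ cos φ₀, y = Rφ, so h = 1 and k = cos 10.9° / cos φ.
Areal scale at 61.6°: h·k = 1.000 × 2.065 = 2.065.
Areal scale at 15.3°: h·k = 1.000 × 1.018 = 1.018.
Ratio = 2.065/1.018 ≈ 2.03.

2.03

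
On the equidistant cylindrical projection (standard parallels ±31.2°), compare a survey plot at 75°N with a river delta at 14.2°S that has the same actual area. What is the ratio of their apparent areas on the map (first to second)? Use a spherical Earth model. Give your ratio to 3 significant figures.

3.75

With standard parallel φ₀ = 31.2°, the equirectangular projection gives x = Rλ cos φ₀, y = Rφ, so h = 1 and k = cos 31.2° / cos φ.
Areal scale at 75°: h·k = 1.000 × 3.305 = 3.305.
Areal scale at 14.2°: h·k = 1.000 × 0.8823 = 0.8823.
Ratio = 3.305/0.8823 ≈ 3.75.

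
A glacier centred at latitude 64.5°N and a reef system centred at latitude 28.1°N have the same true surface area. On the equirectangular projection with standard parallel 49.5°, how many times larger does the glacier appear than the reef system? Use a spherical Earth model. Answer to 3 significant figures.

2.05

With standard parallel φ₀ = 49.5°, the equirectangular projection gives x = Rλ cos φ₀, y = Rφ, so h = 1 and k = cos 49.5° / cos φ.
Areal scale at 64.5°: h·k = 1.000 × 1.509 = 1.509.
Areal scale at 28.1°: h·k = 1.000 × 0.7362 = 0.7362.
Ratio = 1.509/0.7362 ≈ 2.05.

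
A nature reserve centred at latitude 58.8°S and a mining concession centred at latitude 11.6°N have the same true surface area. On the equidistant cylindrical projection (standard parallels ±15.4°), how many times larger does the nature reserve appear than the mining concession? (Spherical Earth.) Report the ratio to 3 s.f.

1.89

The equidistant cylindrical projection with φ₀ = 15.4° has h = 1 (meridians true) and k = cos φ₀ / cos φ along parallels.
Areal scale at 58.8°: h·k = 1.000 × 1.861 = 1.861.
Areal scale at 11.6°: h·k = 1.000 × 0.9842 = 0.9842.
Ratio = 1.861/0.9842 ≈ 1.89.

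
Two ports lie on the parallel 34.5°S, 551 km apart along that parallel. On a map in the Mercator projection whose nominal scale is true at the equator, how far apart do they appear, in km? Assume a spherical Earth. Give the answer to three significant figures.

For Mercator, h = k = sec φ (a conformal cylindrical projection has a single point scale, 1/cos φ).
Along the parallel, k = sec 34.5° = 1/0.8241 = 1.213.
Map distance = 551 × 1.213 ≈ 669 km.

669 km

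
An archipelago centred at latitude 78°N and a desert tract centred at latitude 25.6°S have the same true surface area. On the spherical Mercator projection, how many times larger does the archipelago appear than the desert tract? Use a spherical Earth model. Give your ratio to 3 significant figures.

18.8

Mercator is conformal with k = sec φ, so areal scale = k² = sec²φ.
At 78°: sec²(78°) = 1/0.2079² = 23.13.
At 25.6°: sec²(25.6°) = 1/0.9018² = 1.230.
Ratio = 23.13/1.230 = cos²(25.6°)/cos²(78°) ≈ 18.8.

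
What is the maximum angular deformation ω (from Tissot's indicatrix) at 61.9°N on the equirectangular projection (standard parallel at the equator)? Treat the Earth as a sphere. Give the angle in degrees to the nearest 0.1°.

42.2°

In the plate carrée (x = Rλ, y = Rφ), meridians are true-scale (h = 1) and parallels are stretched by k = sec φ.
At 61.9°: h = 1.000, k = 2.123; principal scales a = 2.123, b = 1.000.
sin(ω/2) = (a − b)/(a + b) = 1.123/3.123 = 0.3596, so ω = 2 arcsin(0.3596) ≈ 42.2°.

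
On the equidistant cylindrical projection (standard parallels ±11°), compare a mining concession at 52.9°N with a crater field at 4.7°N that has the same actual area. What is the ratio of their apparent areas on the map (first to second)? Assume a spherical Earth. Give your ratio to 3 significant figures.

With standard parallel φ₀ = 11°, the equirectangular projection gives x = Rλ cos φ₀, y = Rφ, so h = 1 and k = cos 11° / cos φ.
Areal scale at 52.9°: h·k = 1.000 × 1.627 = 1.627.
Areal scale at 4.7°: h·k = 1.000 × 0.9849 = 0.9849.
Ratio = 1.627/0.9849 ≈ 1.65.

1.65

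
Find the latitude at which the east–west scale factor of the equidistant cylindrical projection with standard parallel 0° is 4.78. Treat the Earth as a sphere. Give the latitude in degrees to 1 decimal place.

77.9°

Plate carrée: h = 1, k = sec φ along parallels.
sec φ = 4.78  ⇒  cos φ = 0.2092  ⇒  φ ≈ 77.9°.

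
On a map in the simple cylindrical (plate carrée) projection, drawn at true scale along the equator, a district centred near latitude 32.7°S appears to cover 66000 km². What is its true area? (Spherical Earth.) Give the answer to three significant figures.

55500 km²

In the plate carrée (x = Rλ, y = Rφ), meridians are true-scale (h = 1) and parallels are stretched by k = sec φ.
Areal scale = h·k = 1 × sec φ; at 32.7°, h = 1.000, k = 1.188, so h·k = 1.188.
True area = apparent / (areal scale) = 66000 / 1.188 ≈ 55500 km².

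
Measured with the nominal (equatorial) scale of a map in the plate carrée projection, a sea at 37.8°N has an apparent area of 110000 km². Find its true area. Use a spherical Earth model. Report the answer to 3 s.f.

86900 km²

For the equirectangular projection with φ₀ = 0 (plate carrée), h = 1 along meridians and k = sec φ along parallels.
Areal scale = h·k = 1 × sec φ; at 37.8°, h = 1.000, k = 1.266, so h·k = 1.266.
True area = apparent / (areal scale) = 110000 / 1.266 ≈ 86900 km².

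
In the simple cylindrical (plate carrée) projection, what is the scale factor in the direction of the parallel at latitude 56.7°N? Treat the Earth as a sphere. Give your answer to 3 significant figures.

1.82

For the equirectangular projection with φ₀ = 0 (plate carrée), h = 1 along meridians and k = sec φ along parallels.
k = 1/cos 56.7° = 1/0.5490 = 1.821.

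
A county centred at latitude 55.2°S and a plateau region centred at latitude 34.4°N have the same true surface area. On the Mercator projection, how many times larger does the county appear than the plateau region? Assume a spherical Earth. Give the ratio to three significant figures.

Mercator is conformal with k = sec φ, so areal scale = k² = sec²φ.
At 55.2°: sec²(55.2°) = 1/0.5707² = 3.070.
At 34.4°: sec²(34.4°) = 1/0.8251² = 1.469.
Ratio = 3.070/1.469 = cos²(34.4°)/cos²(55.2°) ≈ 2.09.

2.09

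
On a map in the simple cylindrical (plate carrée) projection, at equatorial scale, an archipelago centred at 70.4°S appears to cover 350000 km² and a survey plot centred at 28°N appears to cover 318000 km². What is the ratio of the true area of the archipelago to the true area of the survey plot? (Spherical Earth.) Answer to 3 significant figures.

0.418

Plate carrée has h = 1 and k = sec φ, giving areal scale sec φ; true area = (apparent area) · cos φ.
True area of archipelago: 350000 × cos(70.4°) = 350000 × 0.3355 = 117400 km².
True area of survey plot: 318000 × cos(28°) = 318000 × 0.8829 = 280800 km².
Ratio = 117400 / 280800 ≈ 0.418.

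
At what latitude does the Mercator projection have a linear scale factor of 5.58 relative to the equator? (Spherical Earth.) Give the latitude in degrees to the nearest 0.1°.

79.7°

Mercator scale is k = sec φ = 1/cos φ.
1/cos φ = 5.58  ⇒  cos φ = 0.1792  ⇒  φ = arccos(0.1792) ≈ 79.7°.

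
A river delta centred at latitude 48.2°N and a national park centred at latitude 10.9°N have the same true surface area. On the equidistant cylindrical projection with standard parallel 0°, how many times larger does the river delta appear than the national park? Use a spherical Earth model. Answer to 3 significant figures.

Plate carrée maps x = Rλ, y = Rφ. The meridian scale is h = 1 and the parallel scale is k = 1/cos φ = sec φ.
Areal scale at 48.2°: h·k = 1.000 × 1.500 = 1.500.
Areal scale at 10.9°: h·k = 1.000 × 1.018 = 1.018.
Ratio = 1.500/1.018 ≈ 1.47.

1.47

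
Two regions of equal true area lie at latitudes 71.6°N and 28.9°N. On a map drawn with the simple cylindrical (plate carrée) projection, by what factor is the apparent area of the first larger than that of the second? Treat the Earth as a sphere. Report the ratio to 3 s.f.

2.77

For the equirectangular projection with φ₀ = 0 (plate carrée), h = 1 along meridians and k = sec φ along parallels.
Areal scale at 71.6°: h·k = 1.000 × 3.168 = 3.168.
Areal scale at 28.9°: h·k = 1.000 × 1.142 = 1.142.
Ratio = 3.168/1.142 ≈ 2.77.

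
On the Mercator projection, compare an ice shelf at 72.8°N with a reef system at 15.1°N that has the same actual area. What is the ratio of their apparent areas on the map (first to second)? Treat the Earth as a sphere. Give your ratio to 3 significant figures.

Mercator areal scale is sec²φ.
At 72.8°: sec²(72.8°) = 1/0.2957² = 11.44.
At 15.1°: sec²(15.1°) = 1/0.9655² = 1.073.
Ratio = 11.44/1.073 = cos²(15.1°)/cos²(72.8°) ≈ 10.7.

10.7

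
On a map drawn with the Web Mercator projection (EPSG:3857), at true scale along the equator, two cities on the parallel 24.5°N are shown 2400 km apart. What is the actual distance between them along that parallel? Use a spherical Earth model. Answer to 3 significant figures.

Mercator is conformal, so the point scale is isotropic: h = k = sec φ = 1/cos φ.
Along the parallel at 24.5°, map distances are exaggerated by k = sec 24.5° = 1.099.
True distance = 2400 / 1.099 = 2400 × cos 24.5° ≈ 2180 km.

2180 km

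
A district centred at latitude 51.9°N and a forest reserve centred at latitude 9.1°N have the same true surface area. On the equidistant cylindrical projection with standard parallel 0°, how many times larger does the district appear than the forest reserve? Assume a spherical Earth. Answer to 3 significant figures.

Plate carrée maps x = Rλ, y = Rφ. The meridian scale is h = 1 and the parallel scale is k = 1/cos φ = sec φ.
Areal scale at 51.9°: h·k = 1.000 × 1.621 = 1.621.
Areal scale at 9.1°: h·k = 1.000 × 1.013 = 1.013.
Ratio = 1.621/1.013 ≈ 1.60.

1.60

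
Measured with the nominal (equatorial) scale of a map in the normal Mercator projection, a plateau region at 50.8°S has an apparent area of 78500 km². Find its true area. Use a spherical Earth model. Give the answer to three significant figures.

The Mercator projection is conformal; its linear scale factor is the same in every direction and equals sec φ = 1/cos φ.
Areal scale = k² = sec²φ = 1/cos²(50.8°) = 1/0.6320² = 2.503.
True area = apparent / (areal scale) = 78500 / 2.503 ≈ 31400 km².

31400 km²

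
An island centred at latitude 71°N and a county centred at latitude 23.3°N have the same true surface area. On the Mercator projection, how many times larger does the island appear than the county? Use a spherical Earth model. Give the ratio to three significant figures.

On Mercator, area is exaggerated by sec²φ = 1/cos²φ.
At 71°: sec²(71°) = 1/0.3256² = 9.434.
At 23.3°: sec²(23.3°) = 1/0.9184² = 1.185.
Ratio = 9.434/1.185 = cos²(23.3°)/cos²(71°) ≈ 7.96.

7.96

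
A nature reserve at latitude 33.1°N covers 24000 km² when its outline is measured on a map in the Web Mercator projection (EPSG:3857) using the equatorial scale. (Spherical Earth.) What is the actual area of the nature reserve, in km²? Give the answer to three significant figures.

Mercator is conformal, so the point scale is isotropic: h = k = sec φ = 1/cos φ.
Areal scale = k² = sec²φ = 1/cos²(33.1°) = 1/0.8377² = 1.425.
True area = apparent / (areal scale) = 24000 / 1.425 ≈ 16800 km².

16800 km²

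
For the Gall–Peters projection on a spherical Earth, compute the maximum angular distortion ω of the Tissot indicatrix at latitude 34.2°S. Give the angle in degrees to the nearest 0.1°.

17.9°

The Gall–Peters projection is cylindrical equal-area with φ₀ = 45°. Cylindrical equal-area (φ₀ = 45°): h = cos φ / cos 45° along meridians, k = cos 45° / cos φ along parallels; h·k = 1.
At 34.2°: h = 1.170, k = 0.8549; principal scales a = 1.170, b = 0.8549.
sin(ω/2) = (a − b)/(a + b) = 0.3147/2.025 = 0.1554, so ω = 2 arcsin(0.1554) ≈ 17.9°.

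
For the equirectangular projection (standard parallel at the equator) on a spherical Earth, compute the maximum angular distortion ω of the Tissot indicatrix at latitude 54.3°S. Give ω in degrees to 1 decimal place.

In the plate carrée (x = Rλ, y = Rφ), meridians are true-scale (h = 1) and parallels are stretched by k = sec φ.
At 54.3°: h = 1.000, k = 1.714; principal scales a = 1.714, b = 1.000.
sin(ω/2) = (a − b)/(a + b) = 0.7137/2.714 = 0.2630, so ω = 2 arcsin(0.2630) ≈ 30.5°.

30.5°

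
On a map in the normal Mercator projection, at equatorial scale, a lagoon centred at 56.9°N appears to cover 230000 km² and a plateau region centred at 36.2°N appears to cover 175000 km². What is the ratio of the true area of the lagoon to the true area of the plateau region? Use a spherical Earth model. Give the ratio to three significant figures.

Mercator's areal exaggeration is sec²φ; hence true area = (apparent area) · cos²φ.
True area of lagoon: 230000 × cos²(56.9°) = 230000 × 0.2982 = 68590 km².
True area of plateau region: 175000 × cos²(36.2°) = 175000 × 0.6512 = 114000 km².
Ratio = 68590 / 114000 ≈ 0.602.

0.602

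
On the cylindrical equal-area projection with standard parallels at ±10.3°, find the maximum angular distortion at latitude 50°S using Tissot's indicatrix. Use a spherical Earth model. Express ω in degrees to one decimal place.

Cylindrical equal-area (φ₀ = 10.3°): h = cos φ / cos 10.3° along meridians, k = cos 10.3° / cos φ along parallels; h·k = 1.
At 50°: h = 0.6533, k = 1.531; principal scales a = 1.531, b = 0.6533.
sin(ω/2) = (a − b)/(a + b) = 0.8773/2.184 = 0.4017, so ω = 2 arcsin(0.4017) ≈ 47.4°.

47.4°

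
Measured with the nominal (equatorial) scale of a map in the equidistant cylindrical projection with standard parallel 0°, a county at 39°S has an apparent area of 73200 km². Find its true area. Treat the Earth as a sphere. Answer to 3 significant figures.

56900 km²

In the plate carrée (x = Rλ, y = Rφ), meridians are true-scale (h = 1) and parallels are stretched by k = sec φ.
Areal scale = h·k = 1 × sec φ; at 39°, h = 1.000, k = 1.287, so h·k = 1.287.
True area = apparent / (areal scale) = 73200 / 1.287 ≈ 56900 km².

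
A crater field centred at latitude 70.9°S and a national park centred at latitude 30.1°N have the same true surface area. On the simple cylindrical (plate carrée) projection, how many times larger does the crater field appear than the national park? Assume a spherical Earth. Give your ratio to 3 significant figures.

2.64

In the plate carrée (x = Rλ, y = Rφ), meridians are true-scale (h = 1) and parallels are stretched by k = sec φ.
Areal scale at 70.9°: h·k = 1.000 × 3.056 = 3.056.
Areal scale at 30.1°: h·k = 1.000 × 1.156 = 1.156.
Ratio = 3.056/1.156 ≈ 2.64.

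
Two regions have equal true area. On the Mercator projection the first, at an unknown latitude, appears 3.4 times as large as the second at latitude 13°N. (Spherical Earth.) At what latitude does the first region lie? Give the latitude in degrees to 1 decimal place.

On Mercator, (apparent₁)/(apparent₂) = sec²φ₁ / sec²φ₂ when true areas are equal.
cos²φ₂ / cos²φ₁ = 3.4  ⇒  cos φ₁ = cos 13° / √3.4 = 0.9744/1.844 = 0.5284.
φ₁ = arccos(0.5284) ≈ 58.1°.

58.1°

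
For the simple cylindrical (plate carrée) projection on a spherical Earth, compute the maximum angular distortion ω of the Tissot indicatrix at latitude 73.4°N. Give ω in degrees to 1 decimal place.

Plate carrée maps x = Rλ, y = Rφ. The meridian scale is h = 1 and the parallel scale is k = 1/cos φ = sec φ.
At 73.4°: h = 1.000, k = 3.500; principal scales a = 3.500, b = 1.000.
sin(ω/2) = (a − b)/(a + b) = 2.500/4.500 = 0.5556, so ω = 2 arcsin(0.5556) ≈ 67.5°.

67.5°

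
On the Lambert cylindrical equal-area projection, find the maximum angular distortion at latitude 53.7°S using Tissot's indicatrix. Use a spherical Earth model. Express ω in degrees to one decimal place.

The Lambert cylindrical equal-area projection is the cylindrical equal-area projection with its standard parallel at the equator (φ₀ = 0). A cylindrical equal-area projection with standard parallel φ₀ has meridian scale h = cos φ / cos φ₀ and parallel scale k = cos φ₀ / cos φ (so areas are preserved, h·k = 1).
At 53.7°: h = 0.5920, k = 1.689; principal scales a = 1.689, b = 0.5920.
sin(ω/2) = (a − b)/(a + b) = 1.097/2.281 = 0.4810, so ω = 2 arcsin(0.4810) ≈ 57.5°.

57.5°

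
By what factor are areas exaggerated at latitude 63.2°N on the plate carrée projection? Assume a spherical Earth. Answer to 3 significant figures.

For the equirectangular projection with φ₀ = 0 (plate carrée), h = 1 along meridians and k = sec φ along parallels.
Areal scale = h·k = 1 × sec φ; at 63.2°, h = 1.000, k = 2.218, so h·k = 2.218.

2.22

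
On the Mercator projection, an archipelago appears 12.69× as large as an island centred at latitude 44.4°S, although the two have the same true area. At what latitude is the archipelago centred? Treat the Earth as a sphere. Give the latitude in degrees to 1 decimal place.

On Mercator, (apparent₁)/(apparent₂) = sec²φ₁ / sec²φ₂ when true areas are equal.
cos²φ₂ / cos²φ₁ = 12.69  ⇒  cos φ₁ = cos 44.4° / √12.69 = 0.7145/3.562 = 0.2006.
φ₁ = arccos(0.2006) ≈ 78.4°.

78.4°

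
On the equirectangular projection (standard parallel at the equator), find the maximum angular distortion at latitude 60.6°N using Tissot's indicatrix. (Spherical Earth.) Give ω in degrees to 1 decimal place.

Plate carrée maps x = Rλ, y = Rφ. The meridian scale is h = 1 and the parallel scale is k = 1/cos φ = sec φ.
At 60.6°: h = 1.000, k = 2.037; principal scales a = 2.037, b = 1.000.
sin(ω/2) = (a − b)/(a + b) = 1.037/3.037 = 0.3415, so ω = 2 arcsin(0.3415) ≈ 39.9°.

39.9°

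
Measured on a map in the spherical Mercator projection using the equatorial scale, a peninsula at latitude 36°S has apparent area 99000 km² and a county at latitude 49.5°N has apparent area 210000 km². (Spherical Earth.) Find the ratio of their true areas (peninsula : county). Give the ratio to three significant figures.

0.732

Since Mercator area scale is 1/cos²φ, the true area equals the apparent area multiplied by cos²φ.
True area of peninsula: 99000 × cos²(36°) = 99000 × 0.6545 = 64800 km².
True area of county: 210000 × cos²(49.5°) = 210000 × 0.4218 = 88570 km².
Ratio = 64800 / 88570 ≈ 0.732.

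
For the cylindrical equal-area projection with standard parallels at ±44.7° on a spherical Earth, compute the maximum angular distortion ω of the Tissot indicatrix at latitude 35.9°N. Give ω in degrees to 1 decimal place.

A cylindrical equal-area projection with standard parallel φ₀ has meridian scale h = cos φ / cos φ₀ and parallel scale k = cos φ₀ / cos φ (so areas are preserved, h·k = 1).
At 35.9°: h = 1.140, k = 0.8775; principal scales a = 1.140, b = 0.8775.
sin(ω/2) = (a − b)/(a + b) = 0.2621/2.017 = 0.1300, so ω = 2 arcsin(0.1300) ≈ 14.9°.

14.9°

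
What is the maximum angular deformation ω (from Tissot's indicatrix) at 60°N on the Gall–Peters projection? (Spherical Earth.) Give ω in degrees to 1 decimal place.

Gall–Peters is a cylindrical equal-area projection with standard parallels at ±45°. For cylindrical equal-area with standard parallel φ₀, h = cos φ / cos φ₀ and k = cos φ₀ / cos φ, so h·k = 1.
At 60°: h = 0.7071, k = 1.414; principal scales a = 1.414, b = 0.7071.
sin(ω/2) = (a − b)/(a + b) = 0.7071/2.121 = 0.3333, so ω = 2 arcsin(0.3333) ≈ 38.9°.

38.9°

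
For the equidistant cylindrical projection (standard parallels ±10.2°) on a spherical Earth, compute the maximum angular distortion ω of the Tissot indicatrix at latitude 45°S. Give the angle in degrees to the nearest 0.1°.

18.9°

With standard parallel φ₀ = 10.2°, the equirectangular projection gives x = Rλ cos φ₀, y = Rφ, so h = 1 and k = cos 10.2° / cos φ.
At 45°: h = 1.000, k = 1.392; principal scales a = 1.392, b = 1.000.
sin(ω/2) = (a − b)/(a + b) = 0.3919/2.392 = 0.1638, so ω = 2 arcsin(0.1638) ≈ 18.9°.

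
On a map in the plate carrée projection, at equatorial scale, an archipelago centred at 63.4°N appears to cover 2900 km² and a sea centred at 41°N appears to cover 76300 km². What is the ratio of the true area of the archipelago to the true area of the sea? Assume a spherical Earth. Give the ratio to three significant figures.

Plate carrée has h = 1 and k = sec φ, giving areal scale sec φ; true area = (apparent area) · cos φ.
True area of archipelago: 2900 × cos(63.4°) = 2900 × 0.4478 = 1299 km².
True area of sea: 76300 × cos(41°) = 76300 × 0.7547 = 57580 km².
Ratio = 1299 / 57580 ≈ 0.0225.

0.0225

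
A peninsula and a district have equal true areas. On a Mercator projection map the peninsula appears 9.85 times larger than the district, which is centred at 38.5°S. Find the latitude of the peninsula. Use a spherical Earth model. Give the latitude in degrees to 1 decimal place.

75.6°

For equal true areas on Mercator, apparent areas scale as sec²φ, so the ratio is cos²φ₂ / cos²φ₁.
cos²φ₂ / cos²φ₁ = 9.85  ⇒  cos φ₁ = cos 38.5° / √9.85 = 0.7826/3.138 = 0.2494.
φ₁ = arccos(0.2494) ≈ 75.6°.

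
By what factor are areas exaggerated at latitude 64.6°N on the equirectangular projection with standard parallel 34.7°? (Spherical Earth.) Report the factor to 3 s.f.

The equidistant cylindrical projection with φ₀ = 34.7° has h = 1 (meridians true) and k = cos φ₀ / cos φ along parallels.
Areal scale = h·k = 1 × cos φ₀ / cos φ; at 64.6°, h = 1.000, k = 1.917, so h·k = 1.917.

1.92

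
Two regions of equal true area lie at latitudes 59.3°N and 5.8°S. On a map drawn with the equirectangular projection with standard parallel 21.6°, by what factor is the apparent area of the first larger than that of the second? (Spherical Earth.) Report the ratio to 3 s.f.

With standard parallel φ₀ = 21.6°, the equirectangular projection gives x = Rλ cos φ₀, y = Rφ, so h = 1 and k = cos 21.6° / cos φ.
Areal scale at 59.3°: h·k = 1.000 × 1.821 = 1.821.
Areal scale at 5.8°: h·k = 1.000 × 0.9346 = 0.9346.
Ratio = 1.821/0.9346 ≈ 1.95.

1.95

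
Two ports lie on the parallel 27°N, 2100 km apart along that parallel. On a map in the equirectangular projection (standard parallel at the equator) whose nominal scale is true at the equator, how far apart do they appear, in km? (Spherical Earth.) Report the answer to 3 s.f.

In the plate carrée (x = Rλ, y = Rφ), meridians are true-scale (h = 1) and parallels are stretched by k = sec φ.
Along the parallel, k = sec 27° = 1/0.8910 = 1.122.
Map distance = 2100 × 1.122 ≈ 2360 km.

2360 km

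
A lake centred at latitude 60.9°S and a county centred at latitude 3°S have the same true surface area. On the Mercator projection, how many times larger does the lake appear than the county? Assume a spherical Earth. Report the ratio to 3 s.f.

On Mercator, area is exaggerated by sec²φ = 1/cos²φ.
At 60.9°: sec²(60.9°) = 1/0.4863² = 4.228.
At 3°: sec²(3°) = 1/0.9986² = 1.003.
Ratio = 4.228/1.003 = cos²(3°)/cos²(60.9°) ≈ 4.22.

4.22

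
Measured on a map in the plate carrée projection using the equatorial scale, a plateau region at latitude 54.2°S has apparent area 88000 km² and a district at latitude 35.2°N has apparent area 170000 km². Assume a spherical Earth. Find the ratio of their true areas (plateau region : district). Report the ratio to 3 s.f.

0.371

Plate carrée has h = 1 and k = sec φ, giving areal scale sec φ; true area = (apparent area) · cos φ.
True area of plateau region: 88000 × cos(54.2°) = 88000 × 0.5850 = 51480 km².
True area of district: 170000 × cos(35.2°) = 170000 × 0.8171 = 138900 km².
Ratio = 51480 / 138900 ≈ 0.371.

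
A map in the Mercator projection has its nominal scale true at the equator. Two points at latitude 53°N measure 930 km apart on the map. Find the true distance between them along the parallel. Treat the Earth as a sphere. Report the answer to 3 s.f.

The Mercator projection is conformal; its linear scale factor is the same in every direction and equals sec φ = 1/cos φ.
Along the parallel at 53°, map distances are exaggerated by k = sec 53° = 1.662.
True distance = 930 / 1.662 = 930 × cos 53° ≈ 560 km.

560 km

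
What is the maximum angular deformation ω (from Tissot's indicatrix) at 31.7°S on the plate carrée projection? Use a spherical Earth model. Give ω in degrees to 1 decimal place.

In the plate carrée (x = Rλ, y = Rφ), meridians are true-scale (h = 1) and parallels are stretched by k = sec φ.
At 31.7°: h = 1.000, k = 1.175; principal scales a = 1.175, b = 1.000.
sin(ω/2) = (a − b)/(a + b) = 0.1753/2.175 = 0.08061, so ω = 2 arcsin(0.08061) ≈ 9.2°.

9.2°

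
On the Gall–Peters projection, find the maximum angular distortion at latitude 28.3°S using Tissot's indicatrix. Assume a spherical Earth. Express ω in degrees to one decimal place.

24.9°

The Gall–Peters projection is cylindrical equal-area with φ₀ = 45°. Cylindrical equal-area (φ₀ = 45°): h = cos φ / cos 45° along meridians, k = cos 45° / cos φ along parallels; h·k = 1.
At 28.3°: h = 1.245, k = 0.8031; principal scales a = 1.245, b = 0.8031.
sin(ω/2) = (a − b)/(a + b) = 0.4421/2.048 = 0.2158, so ω = 2 arcsin(0.2158) ≈ 24.9°.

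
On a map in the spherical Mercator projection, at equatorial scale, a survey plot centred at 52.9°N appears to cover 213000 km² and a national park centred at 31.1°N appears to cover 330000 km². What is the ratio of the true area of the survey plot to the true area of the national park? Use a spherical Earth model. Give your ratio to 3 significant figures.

Since Mercator area scale is 1/cos²φ, the true area equals the apparent area multiplied by cos²φ.
True area of survey plot: 213000 × cos²(52.9°) = 213000 × 0.3639 = 77500 km².
True area of national park: 330000 × cos²(31.1°) = 330000 × 0.7332 = 242000 km².
Ratio = 77500 / 242000 ≈ 0.320.

0.320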